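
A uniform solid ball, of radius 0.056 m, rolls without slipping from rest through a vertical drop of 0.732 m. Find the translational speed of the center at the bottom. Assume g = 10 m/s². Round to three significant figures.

With I = (2/5)MR², the ratio k = I/(MR²) is 0.4.
The rolling condition ω = v/R makes the rotational term ½I(v/R)² = ½kMv², so KE_total = ½(1+k)Mv² = (7/10)Mv².
Setting Mgh = (7/10)Mv² gives v = √(2gh/(1+k)) = √(2·10·0.732/1.4) ≈ 3.23 m/s.

v ≈ 3.23 m/s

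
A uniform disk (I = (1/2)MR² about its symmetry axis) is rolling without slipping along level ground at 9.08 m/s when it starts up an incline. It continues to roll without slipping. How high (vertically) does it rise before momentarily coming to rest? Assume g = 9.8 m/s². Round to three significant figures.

h ≈ 6.31 m

With I = (1/2)MR², the ratio k = I/(MR²) is 0.5.
Rolling without slipping gives ω = v/R, so the total kinetic energy is ½Mv² + ½Iω² = ½(1+k)Mv² = (3/4)Mv².
All of this converts to potential energy at the highest point: (3/4)Mv₀² = Mgh.
Thus h = (1+k)v₀²/(2g) = 1.5 × 9.08² / (2 × 9.8) ≈ 6.31 m.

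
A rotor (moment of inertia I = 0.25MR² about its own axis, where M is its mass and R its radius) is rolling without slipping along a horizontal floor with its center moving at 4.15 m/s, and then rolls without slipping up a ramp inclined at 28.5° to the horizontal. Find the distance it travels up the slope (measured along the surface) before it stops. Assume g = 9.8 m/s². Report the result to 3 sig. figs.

d ≈ 2.30 m

The moment of inertia is 0.25MR², giving k ≡ I/(MR²) = 0.25.
The rolling condition ω = v/R makes the rotational term ½I(v/R)² = ½kMv², so KE_total = ½(1+k)Mv² = (5/8)Mv².
Setting this equal to Mgh gives the vertical rise h = (1+k)v₀²/(2g) = 1.25×4.15²/(2×9.8) = 1.098 m.
The distance along the slope is d = h/sinθ = 1.098/sin28.5° ≈ 2.30 m.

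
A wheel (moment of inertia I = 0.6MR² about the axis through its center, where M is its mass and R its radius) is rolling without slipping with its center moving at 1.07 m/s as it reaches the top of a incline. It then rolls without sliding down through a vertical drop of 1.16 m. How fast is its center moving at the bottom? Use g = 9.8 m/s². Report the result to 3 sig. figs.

With I = 0.6MR², the ratio k = I/(MR²) is 0.6.
Pure rolling means v = ωR; then KE = ½Mv² + ½I(v/R)² = ½(1+k)Mv² = (4/5)Mv².
Conserving energy between top and bottom: (4/5)Mv² = (4/5)Mv₀² + Mgh, hence v² = v₀² + 2gh/(1+k).
v = √(1.07² + 2×9.8×1.16/1.6) = √15.35 ≈ 3.92 m/s.

v ≈ 3.92 m/s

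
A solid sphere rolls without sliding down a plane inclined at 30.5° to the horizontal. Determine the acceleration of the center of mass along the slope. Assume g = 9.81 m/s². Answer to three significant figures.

With I = (2/5)MR², the ratio k = I/(MR²) is 0.4.
Translational: Mg sinθ − f = Ma. Rotational about the CM: fR = Iα = kMRa, so f = kMa.
Eliminating f: Mg sinθ = (1+k)Ma, so a = g sinθ/(1+k) = 9.81 × sin30.5° / 1.4 ≈ 3.56 m/s².

a ≈ 3.56 m/s²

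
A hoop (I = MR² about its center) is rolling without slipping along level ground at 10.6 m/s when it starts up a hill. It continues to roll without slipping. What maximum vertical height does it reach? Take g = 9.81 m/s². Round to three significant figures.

The moment of inertia is MR², giving k ≡ I/(MR²) = 1.
Rolling without slipping gives ω = v/R, so the total kinetic energy is ½Mv² + ½Iω² = ½(1+k)Mv² = Mv².
At the top the kinetic energy is zero, so Mv₀² = Mgh.
Thus h = (1+k)v₀²/(2g) = 2 × 10.6² / (2 × 9.81) ≈ 11.5 m.

h ≈ 11.5 m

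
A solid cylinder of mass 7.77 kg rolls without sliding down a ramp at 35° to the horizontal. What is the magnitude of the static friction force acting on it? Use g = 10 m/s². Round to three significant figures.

f ≈ 14.9 N

With I = (1/2)MR², the ratio k = I/(MR²) is 0.5.
Translational: Mg sinθ − f = Ma. Rotational about the CM: fR = Iα = kMRa, so f = kMa.
Combining, a = g sinθ/(1+k) and f = kMa = kMg sinθ/(1+k).
f = 0.5 × 7.77 × 10 × sin35° / 1.5 ≈ 14.9 N.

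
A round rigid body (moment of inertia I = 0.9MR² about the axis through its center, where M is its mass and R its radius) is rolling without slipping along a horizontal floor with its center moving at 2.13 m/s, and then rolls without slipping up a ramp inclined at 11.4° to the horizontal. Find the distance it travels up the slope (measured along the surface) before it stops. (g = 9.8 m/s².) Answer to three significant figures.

d ≈ 2.23 m

Here I = 0.9MR², so the shape factor k = I/(MR²) = 0.9.
Rolling without slipping gives ω = v/R, so the total kinetic energy is ½Mv² + ½Iω² = ½(1+k)Mv² = (19/20)Mv².
Setting this equal to Mgh gives the vertical rise h = (1+k)v₀²/(2g) = 1.9×2.13²/(2×9.8) = 0.4398 m.
Along the incline, d = h/sinθ = 0.4398/sin11.4° ≈ 2.23 m.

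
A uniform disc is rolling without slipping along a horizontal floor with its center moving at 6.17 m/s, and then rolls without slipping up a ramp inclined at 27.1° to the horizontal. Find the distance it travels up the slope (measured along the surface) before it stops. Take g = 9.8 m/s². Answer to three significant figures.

d ≈ 6.40 m

For this body I = (1/2)MR², i.e. k = I/(MR²) = 0.5.
The rolling condition ω = v/R makes the rotational term ½I(v/R)² = ½kMv², so KE_total = ½(1+k)Mv² = (3/4)Mv².
Setting this equal to Mgh gives the vertical rise h = (1+k)v₀²/(2g) = 1.5×6.17²/(2×9.8) = 2.913 m.
The distance along the slope is d = h/sinθ = 2.913/sin27.1° ≈ 6.40 m.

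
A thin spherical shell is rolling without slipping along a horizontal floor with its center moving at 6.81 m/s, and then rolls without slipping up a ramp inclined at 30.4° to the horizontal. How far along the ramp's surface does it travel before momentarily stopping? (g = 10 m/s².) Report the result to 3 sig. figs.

The moment of inertia is (2/3)MR², giving k ≡ I/(MR²) = 2/3.
Rolling without slipping gives ω = v/R, so the total kinetic energy is ½Mv² + ½Iω² = ½(1+k)Mv² = (5/6)Mv².
Setting this equal to Mgh gives the vertical rise h = (1+k)v₀²/(2g) = 1.667×6.81²/(2×10) = 3.865 m.
Along the incline, d = h/sinθ = 3.865/sin30.4° ≈ 7.64 m.

d ≈ 7.64 m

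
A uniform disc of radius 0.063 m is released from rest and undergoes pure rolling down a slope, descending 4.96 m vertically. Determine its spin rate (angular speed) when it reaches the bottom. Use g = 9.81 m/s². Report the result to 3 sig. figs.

Here I = (1/2)MR², so the shape factor k = I/(MR²) = 0.5.
The rolling condition ω = v/R makes the rotational term ½I(v/R)² = ½kMv², so KE_total = ½(1+k)Mv² = (3/4)Mv².
Energy conservation Mgh = ½(1+k)Mv² gives v = √(2gh/(1+k)) = √(2 × 9.81 × 4.96 / 1.5) = 8.055 m/s.
Then ω = v/R = 8.055 / 0.063 ≈ 128 rad/s.

ω ≈ 128 rad/s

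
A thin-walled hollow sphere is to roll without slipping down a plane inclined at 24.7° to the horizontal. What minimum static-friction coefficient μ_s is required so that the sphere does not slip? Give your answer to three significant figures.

For this body I = (2/3)MR², i.e. k = I/(MR²) = 2/3.
Newton's second law down the slope: Mg sinθ − f = Ma. The torque equation fR = Iα (with α = a/R) gives f = kMa.
These give a = g sinθ/(1+k) and the required friction f = kMg sinθ/(1+k).
With N = Mg cosθ, the no-slip condition f ≤ μN gives μ_min = f/N = k tanθ/(1+k).
μ_min = (2/3) × tan24.7° / 1.667 ≈ 0.184.

μ_min ≈ 0.184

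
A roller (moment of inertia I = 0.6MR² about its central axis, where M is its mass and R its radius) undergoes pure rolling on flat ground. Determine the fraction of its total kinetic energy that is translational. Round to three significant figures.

fraction ≈ 0.625

With I = 0.6MR², the ratio k = I/(MR²) is 0.6.
Since ω = v/R, the translational part is ½Mv² and the rotational part is ½I(v/R)² = ½kMv²; the total is ½(1+k)Mv².
The translational fraction is therefore 1/(1+k) = 1/1.6 ≈ 0.625.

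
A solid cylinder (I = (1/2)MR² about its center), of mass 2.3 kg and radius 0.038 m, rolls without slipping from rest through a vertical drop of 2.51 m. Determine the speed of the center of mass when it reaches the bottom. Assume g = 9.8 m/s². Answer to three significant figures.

v ≈ 5.73 m/s

Here I = (1/2)MR², so the shape factor k = I/(MR²) = 0.5.
Rolling without slipping gives ω = v/R, so the total kinetic energy is ½Mv² + ½Iω² = ½(1+k)Mv² = (3/4)Mv².
Energy conservation: Mgh = (3/4)Mv², so v = √(2gh/(1+k)) = √(2 × 9.8 × 2.51 / 1.5) ≈ 5.73 m/s.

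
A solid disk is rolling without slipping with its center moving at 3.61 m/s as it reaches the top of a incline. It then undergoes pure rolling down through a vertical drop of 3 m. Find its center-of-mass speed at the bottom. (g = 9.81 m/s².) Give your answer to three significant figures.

v ≈ 7.23 m/s

The moment of inertia is (1/2)MR², giving k ≡ I/(MR²) = 0.5.
Since it rolls without slipping, ω = v/R and KE = ½Mv² + ½Iω² = ½(1+k)Mv² = (3/4)Mv².
Energy conservation: (3/4)Mv₀² + Mgh = (3/4)Mv², so v² = v₀² + 2gh/(1+k).
v = √(3.61² + 2×9.81×3/1.5) = √52.27 ≈ 7.23 m/s.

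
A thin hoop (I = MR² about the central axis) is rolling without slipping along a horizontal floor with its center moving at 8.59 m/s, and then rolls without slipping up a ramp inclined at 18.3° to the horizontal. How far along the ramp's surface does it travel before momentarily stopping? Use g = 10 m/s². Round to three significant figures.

d ≈ 23.5 m

With I = MR², the ratio k = I/(MR²) is 1.
Rolling without slipping gives ω = v/R, so the total kinetic energy is ½Mv² + ½Iω² = ½(1+k)Mv² = Mv².
Setting this equal to Mgh gives the vertical rise h = (1+k)v₀²/(2g) = 2×8.59²/(2×10) = 7.379 m.
Along the incline, d = h/sinθ = 7.379/sin18.3° ≈ 23.5 m.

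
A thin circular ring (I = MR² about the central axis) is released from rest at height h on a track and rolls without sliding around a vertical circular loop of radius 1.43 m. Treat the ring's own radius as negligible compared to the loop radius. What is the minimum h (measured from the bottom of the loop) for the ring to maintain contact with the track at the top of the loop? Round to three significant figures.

h_min ≈ 4.29 m

For this body I = MR², i.e. k = I/(MR²) = 1.
At the top of the loop, the minimum-contact condition is Mg = Mv_top²/r, so v_top² = gr.
With ω = v/R, the kinetic energy at speed v is ½(1+k)Mv² = Mv².
Energy conservation from release (height h) to the top (height 2r): Mgh = Mg(2r) + M·gr.
Thus h_min = 2r + (1+k)r/2 = r(2 + 2/2) = 1.43 × 3 ≈ 4.29 m.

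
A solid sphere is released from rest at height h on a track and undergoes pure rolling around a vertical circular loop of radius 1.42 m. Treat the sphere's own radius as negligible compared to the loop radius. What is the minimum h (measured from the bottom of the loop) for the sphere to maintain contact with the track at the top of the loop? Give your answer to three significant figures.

Here I = (2/5)MR², so the shape factor k = I/(MR²) = 0.4.
At the top of the loop, the minimum-contact condition is Mg = Mv_top²/r, so v_top² = gr.
With ω = v/R, the kinetic energy at speed v is ½(1+k)Mv² = (7/10)Mv².
Energy conservation from release (height h) to the top (height 2r): Mgh = Mg(2r) + (7/10)M·gr.
Thus h_min = 2r + (1+k)r/2 = r(2 + 1.4/2) = 1.42 × 2.7 ≈ 3.83 m.

h_min ≈ 3.83 m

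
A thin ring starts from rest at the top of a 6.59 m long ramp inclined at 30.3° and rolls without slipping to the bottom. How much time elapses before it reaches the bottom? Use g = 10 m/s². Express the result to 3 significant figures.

t ≈ 2.29 s

For this body I = MR², i.e. k = I/(MR²) = 1.
Translational: Mg sinθ − f = Ma. Rotational about the CM: fR = Iα = kMRa, so f = kMa.
Hence a = g sinθ/(1+k) = 10×sin30.3°/2 = 2.523 m/s².
With constant a from rest, t = √(2L/a) = √(2·6.59/2.523) ≈ 2.29 s.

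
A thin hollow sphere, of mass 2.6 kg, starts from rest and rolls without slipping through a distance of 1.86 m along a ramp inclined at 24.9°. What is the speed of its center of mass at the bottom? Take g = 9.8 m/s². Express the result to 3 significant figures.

v ≈ 3.03 m/s

The moment of inertia is (2/3)MR², giving k ≡ I/(MR²) = 2/3.
Pure rolling means v = ωR; then KE = ½Mv² + ½I(v/R)² = ½(1+k)Mv² = (5/6)Mv².
The vertical drop is h = L sinθ = 1.86 × sin24.9° = 0.7831 m.
Energy conservation: Mgh = (5/6)Mv², so v = √(2gh/(1+k)) = √(2 × 9.8 × 0.7831 / 1.667) ≈ 3.03 m/s.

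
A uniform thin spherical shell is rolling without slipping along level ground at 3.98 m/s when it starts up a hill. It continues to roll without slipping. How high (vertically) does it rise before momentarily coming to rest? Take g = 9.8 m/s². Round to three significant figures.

For this body I = (2/3)MR², i.e. k = I/(MR²) = 2/3.
The rolling condition ω = v/R makes the rotational term ½I(v/R)² = ½kMv², so KE_total = ½(1+k)Mv² = (5/6)Mv².
At the top the kinetic energy is zero, so (5/6)Mv₀² = Mgh.
Thus h = (1+k)v₀²/(2g) = 1.667 × 3.98² / (2 × 9.8) ≈ 1.35 m.

h ≈ 1.35 m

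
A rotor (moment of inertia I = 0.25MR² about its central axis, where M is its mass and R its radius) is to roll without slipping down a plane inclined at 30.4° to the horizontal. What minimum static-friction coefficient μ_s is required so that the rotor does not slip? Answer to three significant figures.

μ_min ≈ 0.117

With I = 0.25MR², the ratio k = I/(MR²) is 0.25.
Newton's second law down the slope: Mg sinθ − f = Ma. The torque equation fR = Iα (with α = a/R) gives f = kMa.
These give a = g sinθ/(1+k) and the required friction f = kMg sinθ/(1+k).
With N = Mg cosθ, the no-slip condition f ≤ μN gives μ_min = f/N = k tanθ/(1+k).
μ_min = 0.25 × tan30.4° / 1.25 ≈ 0.117.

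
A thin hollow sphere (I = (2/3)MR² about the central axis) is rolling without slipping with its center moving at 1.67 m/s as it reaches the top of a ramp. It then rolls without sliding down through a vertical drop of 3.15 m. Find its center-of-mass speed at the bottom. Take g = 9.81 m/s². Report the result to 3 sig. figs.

v ≈ 6.31 m/s

With I = (2/3)MR², the ratio k = I/(MR²) is 2/3.
Pure rolling means v = ωR; then KE = ½Mv² + ½I(v/R)² = ½(1+k)Mv² = (5/6)Mv².
Conserving energy between top and bottom: (5/6)Mv² = (5/6)Mv₀² + Mgh, hence v² = v₀² + 2gh/(1+k).
v = √(1.67² + 2×9.81×3.15/1.667) = √39.87 ≈ 6.31 m/s.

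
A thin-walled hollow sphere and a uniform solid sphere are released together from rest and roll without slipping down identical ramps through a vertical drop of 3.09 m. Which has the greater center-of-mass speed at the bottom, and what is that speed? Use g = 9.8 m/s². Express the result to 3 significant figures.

For rolling without slipping, Mgh = ½(1+k)Mv² where k = I/(MR²), so v = √(2gh/(1+k)).
Thin-walled hollow sphere: k = 2/3, giving v = √(2×9.8×3.09/1.667) = 6.028 m/s.
Uniform solid sphere: k = 0.4, giving v = √(2×9.8×3.09/1.4) = 6.577 m/s.
The smaller k wins: the uniform solid sphere, at ≈ 6.58 m/s.

the uniform solid sphere, at v ≈ 6.58 m/s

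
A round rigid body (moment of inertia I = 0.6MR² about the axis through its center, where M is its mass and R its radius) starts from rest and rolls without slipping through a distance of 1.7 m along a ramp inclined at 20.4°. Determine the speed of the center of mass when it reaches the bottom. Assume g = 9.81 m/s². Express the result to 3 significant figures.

The moment of inertia is 0.6MR², giving k ≡ I/(MR²) = 0.6.
The rolling condition ω = v/R makes the rotational term ½I(v/R)² = ½kMv², so KE_total = ½(1+k)Mv² = (4/5)Mv².
The vertical drop is h = L sinθ = 1.7 × sin20.4° = 0.5926 m.
Setting Mgh = (4/5)Mv² gives v = √(2gh/(1+k)) = √(2·9.81·0.5926/1.6) ≈ 2.70 m/s.

v ≈ 2.70 m/s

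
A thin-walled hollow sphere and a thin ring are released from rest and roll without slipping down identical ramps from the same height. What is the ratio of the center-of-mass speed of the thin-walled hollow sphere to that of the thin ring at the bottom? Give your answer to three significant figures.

Each satisfies Mgh = ½(1+k)Mv² with k = I/(MR²), so v ∝ 1/√(1+k).
For the thin-walled hollow sphere k = 2/3; for the thin ring k = 1.
v₁/v₂ = √((1+k₂)/(1+k₁)) = √(2/1.667) ≈ 1.10.

v_ratio ≈ 1.10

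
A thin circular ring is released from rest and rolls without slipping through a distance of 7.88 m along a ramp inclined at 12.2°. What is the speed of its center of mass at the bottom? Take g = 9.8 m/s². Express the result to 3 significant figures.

v ≈ 4.04 m/s

With I = MR², the ratio k = I/(MR²) is 1.
Rolling without slipping gives ω = v/R, so the total kinetic energy is ½Mv² + ½Iω² = ½(1+k)Mv² = Mv².
The vertical drop is h = L sinθ = 7.88 × sin12.2° = 1.665 m.
Setting Mgh = Mv² gives v = √(2gh/(1+k)) = √(2·9.8·1.665/2) ≈ 4.04 m/s.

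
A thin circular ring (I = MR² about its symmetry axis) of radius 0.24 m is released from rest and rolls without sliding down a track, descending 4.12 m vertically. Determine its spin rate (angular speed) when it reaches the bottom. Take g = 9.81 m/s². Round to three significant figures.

The moment of inertia is MR², giving k ≡ I/(MR²) = 1.
Since it rolls without slipping, ω = v/R and KE = ½Mv² + ½Iω² = ½(1+k)Mv² = Mv².
Energy conservation Mgh = ½(1+k)Mv² gives v = √(2gh/(1+k)) = √(2 × 9.81 × 4.12 / 2) = 6.357 m/s.
Then ω = v/R = 6.357 / 0.24 ≈ 26.5 rad/s.

ω ≈ 26.5 rad/s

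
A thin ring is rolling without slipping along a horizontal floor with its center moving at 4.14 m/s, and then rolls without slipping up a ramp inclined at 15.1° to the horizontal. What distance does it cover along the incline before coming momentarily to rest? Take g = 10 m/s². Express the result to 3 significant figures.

Here I = MR², so the shape factor k = I/(MR²) = 1.
The rolling condition ω = v/R makes the rotational term ½I(v/R)² = ½kMv², so KE_total = ½(1+k)Mv² = Mv².
Setting this equal to Mgh gives the vertical rise h = (1+k)v₀²/(2g) = 2×4.14²/(2×10) = 1.714 m.
Along the incline, d = h/sinθ = 1.714/sin15.1° ≈ 6.58 m.

d ≈ 6.58 m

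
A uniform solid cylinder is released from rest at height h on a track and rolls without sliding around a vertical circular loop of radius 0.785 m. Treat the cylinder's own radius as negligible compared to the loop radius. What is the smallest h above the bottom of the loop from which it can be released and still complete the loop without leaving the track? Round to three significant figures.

Here I = (1/2)MR², so the shape factor k = I/(MR²) = 0.5.
At the top, contact is just lost when gravity alone supplies the centripetal force: Mg = Mv_top²/r, i.e. v_top² = gr.
With ω = v/R, the kinetic energy at speed v is ½(1+k)Mv² = (3/4)Mv².
Energy conservation from release (height h) to the top (height 2r): Mgh = Mg(2r) + (3/4)M·gr.
Thus h_min = 2r + (1+k)r/2 = r(2 + 1.5/2) = 0.785 × 2.75 ≈ 2.16 m.

h_min ≈ 2.16 m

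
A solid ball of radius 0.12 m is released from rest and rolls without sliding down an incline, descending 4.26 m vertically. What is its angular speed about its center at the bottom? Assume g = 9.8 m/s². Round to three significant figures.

With I = (2/5)MR², the ratio k = I/(MR²) is 0.4.
Pure rolling means v = ωR; then KE = ½Mv² + ½I(v/R)² = ½(1+k)Mv² = (7/10)Mv².
Energy conservation Mgh = ½(1+k)Mv² gives v = √(2gh/(1+k)) = √(2 × 9.8 × 4.26 / 1.4) = 7.723 m/s.
Then ω = v/R = 7.723 / 0.12 ≈ 64.4 rad/s.

ω ≈ 64.4 rad/s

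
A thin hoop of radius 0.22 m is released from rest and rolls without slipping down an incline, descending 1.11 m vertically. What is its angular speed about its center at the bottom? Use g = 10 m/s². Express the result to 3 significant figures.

ω ≈ 15.1 rad/s

For this body I = MR², i.e. k = I/(MR²) = 1.
Pure rolling means v = ωR; then KE = ½Mv² + ½I(v/R)² = ½(1+k)Mv² = Mv².
Energy conservation Mgh = ½(1+k)Mv² gives v = √(2gh/(1+k)) = √(2 × 10 × 1.11 / 2) = 3.332 m/s.
The angular speed follows from ω = v/R = 3.332/0.22 ≈ 15.1 rad/s.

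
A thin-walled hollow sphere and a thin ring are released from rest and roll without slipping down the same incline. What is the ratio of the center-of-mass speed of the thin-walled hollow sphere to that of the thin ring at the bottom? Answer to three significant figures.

v_ratio ≈ 1.10

Each satisfies Mgh = ½(1+k)Mv² with k = I/(MR²), so v ∝ 1/√(1+k).
For the thin-walled hollow sphere k = 2/3; for the thin ring k = 1.
v₁/v₂ = √((1+k₂)/(1+k₁)) = √(2/1.667) ≈ 1.10.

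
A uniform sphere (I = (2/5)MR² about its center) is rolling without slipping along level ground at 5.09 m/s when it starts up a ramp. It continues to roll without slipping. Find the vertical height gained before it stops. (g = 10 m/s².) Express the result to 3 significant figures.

Here I = (2/5)MR², so the shape factor k = I/(MR²) = 0.4.
The rolling condition ω = v/R makes the rotational term ½I(v/R)² = ½kMv², so KE_total = ½(1+k)Mv² = (7/10)Mv².
All of this converts to potential energy at the highest point: (7/10)Mv₀² = Mgh.
Thus h = (1+k)v₀²/(2g) = 1.4 × 5.09² / (2 × 10) ≈ 1.81 m.

h ≈ 1.81 m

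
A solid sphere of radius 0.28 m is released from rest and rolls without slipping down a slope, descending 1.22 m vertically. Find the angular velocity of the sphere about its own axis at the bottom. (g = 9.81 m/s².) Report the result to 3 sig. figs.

ω ≈ 14.8 rad/s

The moment of inertia is (2/5)MR², giving k ≡ I/(MR²) = 0.4.
Rolling without slipping gives ω = v/R, so the total kinetic energy is ½Mv² + ½Iω² = ½(1+k)Mv² = (7/10)Mv².
Energy conservation Mgh = ½(1+k)Mv² gives v = √(2gh/(1+k)) = √(2 × 9.81 × 1.22 / 1.4) = 4.135 m/s.
The angular speed follows from ω = v/R = 4.135/0.28 ≈ 14.8 rad/s.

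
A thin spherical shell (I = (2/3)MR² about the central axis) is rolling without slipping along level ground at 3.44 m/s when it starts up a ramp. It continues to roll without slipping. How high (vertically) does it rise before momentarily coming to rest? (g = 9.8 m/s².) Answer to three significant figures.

h ≈ 1.01 m

With I = (2/3)MR², the ratio k = I/(MR²) is 2/3.
The rolling condition ω = v/R makes the rotational term ½I(v/R)² = ½kMv², so KE_total = ½(1+k)Mv² = (5/6)Mv².
All of this converts to potential energy at the highest point: (5/6)Mv₀² = Mgh.
Thus h = (1+k)v₀²/(2g) = 1.667 × 3.44² / (2 × 9.8) ≈ 1.01 m.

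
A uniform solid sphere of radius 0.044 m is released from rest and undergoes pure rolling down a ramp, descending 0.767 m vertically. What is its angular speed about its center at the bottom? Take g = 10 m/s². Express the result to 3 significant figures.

ω ≈ 75.2 rad/s

With I = (2/5)MR², the ratio k = I/(MR²) is 0.4.
The rolling condition ω = v/R makes the rotational term ½I(v/R)² = ½kMv², so KE_total = ½(1+k)Mv² = (7/10)Mv².
Energy conservation Mgh = ½(1+k)Mv² gives v = √(2gh/(1+k)) = √(2 × 10 × 0.767 / 1.4) = 3.31 m/s.
Then ω = v/R = 3.31 / 0.044 ≈ 75.2 rad/s.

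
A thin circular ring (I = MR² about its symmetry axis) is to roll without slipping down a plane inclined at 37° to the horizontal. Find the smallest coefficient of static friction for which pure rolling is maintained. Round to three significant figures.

μ_min ≈ 0.377

Here I = MR², so the shape factor k = I/(MR²) = 1.
Translational: Mg sinθ − f = Ma. Rotational about the CM: fR = Iα = kMRa, so f = kMa.
These give a = g sinθ/(1+k) and the required friction f = kMg sinθ/(1+k).
With N = Mg cosθ, the no-slip condition f ≤ μN gives μ_min = f/N = k tanθ/(1+k).
μ_min = 1 × tan37° / 2 ≈ 0.377.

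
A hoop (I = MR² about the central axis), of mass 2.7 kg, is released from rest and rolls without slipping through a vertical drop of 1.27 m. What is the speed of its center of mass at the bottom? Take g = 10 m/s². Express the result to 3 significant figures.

v ≈ 3.56 m/s

The moment of inertia is MR², giving k ≡ I/(MR²) = 1.
The rolling condition ω = v/R makes the rotational term ½I(v/R)² = ½kMv², so KE_total = ½(1+k)Mv² = Mv².
Energy conservation: Mgh = Mv², so v = √(2gh/(1+k)) = √(2 × 10 × 1.27 / 2) ≈ 3.56 m/s.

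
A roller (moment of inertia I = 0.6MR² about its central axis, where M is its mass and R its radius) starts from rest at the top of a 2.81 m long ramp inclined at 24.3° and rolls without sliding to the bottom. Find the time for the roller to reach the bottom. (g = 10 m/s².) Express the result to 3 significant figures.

The moment of inertia is 0.6MR², giving k ≡ I/(MR²) = 0.6.
Along the incline Mg sinθ − f = Ma, and torque about the center fR = Iα = kMR²(a/R) gives f = kMa.
Hence a = g sinθ/(1+k) = 10×sin24.3°/1.6 = 2.572 m/s².
With constant a from rest, t = √(2L/a) = √(2·2.81/2.572) ≈ 1.48 s.

t ≈ 1.48 s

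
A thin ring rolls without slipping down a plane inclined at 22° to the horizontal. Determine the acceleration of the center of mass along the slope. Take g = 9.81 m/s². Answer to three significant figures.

a ≈ 1.84 m/s²

For this body I = MR², i.e. k = I/(MR²) = 1.
Translational: Mg sinθ − f = Ma. Rotational about the CM: fR = Iα = kMRa, so f = kMa.
Eliminating f: Mg sinθ = (1+k)Ma, so a = g sinθ/(1+k) = 9.81 × sin22° / 2 ≈ 1.84 m/s².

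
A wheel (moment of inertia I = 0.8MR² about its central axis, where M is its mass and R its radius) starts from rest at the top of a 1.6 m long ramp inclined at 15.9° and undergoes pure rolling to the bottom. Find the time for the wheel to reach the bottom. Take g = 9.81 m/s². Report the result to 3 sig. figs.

For this body I = 0.8MR², i.e. k = I/(MR²) = 0.8.
Translational: Mg sinθ − f = Ma. Rotational about the CM: fR = Iα = kMRa, so f = kMa.
Hence a = g sinθ/(1+k) = 9.81×sin15.9°/1.8 = 1.493 m/s².
Starting from rest, L = ½at², so t = √(2L/a) = √(2×1.6/1.493) ≈ 1.46 s.

t ≈ 1.46 s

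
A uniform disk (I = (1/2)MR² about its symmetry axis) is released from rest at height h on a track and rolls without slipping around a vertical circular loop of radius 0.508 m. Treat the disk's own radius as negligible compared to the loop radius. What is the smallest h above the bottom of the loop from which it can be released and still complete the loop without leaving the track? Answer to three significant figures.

Here I = (1/2)MR², so the shape factor k = I/(MR²) = 0.5.
At the top of the loop, the minimum-contact condition is Mg = Mv_top²/r, so v_top² = gr.
With ω = v/R, the kinetic energy at speed v is ½(1+k)Mv² = (3/4)Mv².
Energy conservation from release (height h) to the top (height 2r): Mgh = Mg(2r) + (3/4)M·gr.
Thus h_min = 2r + (1+k)r/2 = r(2 + 1.5/2) = 0.508 × 2.75 ≈ 1.40 m.

h_min ≈ 1.40 m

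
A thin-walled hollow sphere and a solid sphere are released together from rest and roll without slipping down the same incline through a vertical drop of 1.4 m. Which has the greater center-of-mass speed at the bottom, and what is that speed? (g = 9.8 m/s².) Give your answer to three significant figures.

the solid sphere, at v ≈ 4.43 m/s

For rolling without slipping, Mgh = ½(1+k)Mv² where k = I/(MR²), so v = √(2gh/(1+k)).
Thin-walled hollow sphere: k = 2/3, giving v = √(2×9.8×1.4/1.667) = 4.058 m/s.
Solid sphere: k = 0.4, giving v = √(2×9.8×1.4/1.4) = 4.427 m/s.
The smaller k wins: the solid sphere, at ≈ 4.43 m/s.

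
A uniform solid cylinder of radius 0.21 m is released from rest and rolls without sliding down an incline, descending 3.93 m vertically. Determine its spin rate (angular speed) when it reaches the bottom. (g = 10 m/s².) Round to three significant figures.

ω ≈ 34.5 rad/s

For this body I = (1/2)MR², i.e. k = I/(MR²) = 0.5.
Rolling without slipping gives ω = v/R, so the total kinetic energy is ½Mv² + ½Iω² = ½(1+k)Mv² = (3/4)Mv².
Energy conservation Mgh = ½(1+k)Mv² gives v = √(2gh/(1+k)) = √(2 × 10 × 3.93 / 1.5) = 7.239 m/s.
Then ω = v/R = 7.239 / 0.21 ≈ 34.5 rad/s.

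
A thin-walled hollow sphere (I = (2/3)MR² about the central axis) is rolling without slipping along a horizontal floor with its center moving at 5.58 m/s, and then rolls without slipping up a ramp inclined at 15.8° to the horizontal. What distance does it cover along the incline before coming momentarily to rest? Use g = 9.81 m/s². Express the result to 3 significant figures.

For this body I = (2/3)MR², i.e. k = I/(MR²) = 2/3.
The rolling condition ω = v/R makes the rotational term ½I(v/R)² = ½kMv², so KE_total = ½(1+k)Mv² = (5/6)Mv².
Setting this equal to Mgh gives the vertical rise h = (1+k)v₀²/(2g) = 1.667×5.58²/(2×9.81) = 2.645 m.
Along the incline, d = h/sinθ = 2.645/sin15.8° ≈ 9.71 m.

d ≈ 9.71 m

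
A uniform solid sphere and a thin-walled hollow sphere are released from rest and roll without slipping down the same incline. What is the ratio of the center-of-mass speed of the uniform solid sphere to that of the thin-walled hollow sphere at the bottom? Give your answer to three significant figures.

v_ratio ≈ 1.09

Each satisfies Mgh = ½(1+k)Mv² with k = I/(MR²), so v ∝ 1/√(1+k).
For the uniform solid sphere k = 0.4; for the thin-walled hollow sphere k = 2/3.
v₁/v₂ = √((1+k₂)/(1+k₁)) = √(1.667/1.4) ≈ 1.09.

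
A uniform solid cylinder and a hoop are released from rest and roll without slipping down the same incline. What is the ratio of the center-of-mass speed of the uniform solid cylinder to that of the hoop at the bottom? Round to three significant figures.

v_ratio ≈ 1.15

Each satisfies Mgh = ½(1+k)Mv² with k = I/(MR²), so v ∝ 1/√(1+k).
For the uniform solid cylinder k = 0.5; for the hoop k = 1.
v₁/v₂ = √((1+k₂)/(1+k₁)) = √(2/1.5) ≈ 1.15.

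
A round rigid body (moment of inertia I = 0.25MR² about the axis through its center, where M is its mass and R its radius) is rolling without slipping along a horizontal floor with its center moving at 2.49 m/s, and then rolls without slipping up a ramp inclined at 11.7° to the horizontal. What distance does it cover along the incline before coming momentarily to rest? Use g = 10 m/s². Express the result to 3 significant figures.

For this body I = 0.25MR², i.e. k = I/(MR²) = 0.25.
Since it rolls without slipping, ω = v/R and KE = ½Mv² + ½Iω² = ½(1+k)Mv² = (5/8)Mv².
Setting this equal to Mgh gives the vertical rise h = (1+k)v₀²/(2g) = 1.25×2.49²/(2×10) = 0.3875 m.
Along the incline, d = h/sinθ = 0.3875/sin11.7° ≈ 1.91 m.

d ≈ 1.91 m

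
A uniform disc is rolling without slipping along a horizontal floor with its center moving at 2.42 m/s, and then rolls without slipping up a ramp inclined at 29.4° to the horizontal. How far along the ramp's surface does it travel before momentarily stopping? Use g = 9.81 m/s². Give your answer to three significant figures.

d ≈ 0.912 m

The moment of inertia is (1/2)MR², giving k ≡ I/(MR²) = 0.5.
The rolling condition ω = v/R makes the rotational term ½I(v/R)² = ½kMv², so KE_total = ½(1+k)Mv² = (3/4)Mv².
Setting this equal to Mgh gives the vertical rise h = (1+k)v₀²/(2g) = 1.5×2.42²/(2×9.81) = 0.4477 m.
Along the incline, d = h/sinθ = 0.4477/sin29.4° ≈ 0.912 m.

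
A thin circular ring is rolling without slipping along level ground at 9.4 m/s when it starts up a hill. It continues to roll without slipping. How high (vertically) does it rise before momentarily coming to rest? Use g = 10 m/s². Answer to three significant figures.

h ≈ 8.84 m

The moment of inertia is MR², giving k ≡ I/(MR²) = 1.
The rolling condition ω = v/R makes the rotational term ½I(v/R)² = ½kMv², so KE_total = ½(1+k)Mv² = Mv².
At the top the kinetic energy is zero, so Mv₀² = Mgh.
Thus h = (1+k)v₀²/(2g) = 2 × 9.4² / (2 × 10) ≈ 8.84 m.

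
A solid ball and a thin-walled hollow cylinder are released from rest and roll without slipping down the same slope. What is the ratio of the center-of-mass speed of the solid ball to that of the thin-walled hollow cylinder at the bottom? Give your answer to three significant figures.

Each satisfies Mgh = ½(1+k)Mv² with k = I/(MR²), so v ∝ 1/√(1+k).
For the solid ball k = 0.4; for the thin-walled hollow cylinder k = 1.
v₁/v₂ = √((1+k₂)/(1+k₁)) = √(2/1.4) ≈ 1.20.

v_ratio ≈ 1.20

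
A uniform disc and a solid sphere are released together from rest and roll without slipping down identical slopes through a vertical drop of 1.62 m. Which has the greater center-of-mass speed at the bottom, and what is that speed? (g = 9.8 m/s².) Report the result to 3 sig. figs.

For rolling without slipping, Mgh = ½(1+k)Mv² where k = I/(MR²), so v = √(2gh/(1+k)).
Uniform disc: k = 0.5, giving v = √(2×9.8×1.62/1.5) = 4.601 m/s.
Solid sphere: k = 0.4, giving v = √(2×9.8×1.62/1.4) = 4.762 m/s.
The smaller k wins: the solid sphere, at ≈ 4.76 m/s.

the solid sphere, at v ≈ 4.76 m/s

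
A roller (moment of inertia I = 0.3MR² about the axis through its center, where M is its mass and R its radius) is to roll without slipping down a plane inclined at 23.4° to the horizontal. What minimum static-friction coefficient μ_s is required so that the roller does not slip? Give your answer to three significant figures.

With I = 0.3MR², the ratio k = I/(MR²) is 0.3.
Newton's second law down the slope: Mg sinθ − f = Ma. The torque equation fR = Iα (with α = a/R) gives f = kMa.
These give a = g sinθ/(1+k) and the required friction f = kMg sinθ/(1+k).
The normal force is N = Mg cosθ, so μ_min = f/N = k tanθ/(1+k).
μ_min = 0.3 × tan23.4° / 1.3 ≈ 0.0999.

μ_min ≈ 0.0999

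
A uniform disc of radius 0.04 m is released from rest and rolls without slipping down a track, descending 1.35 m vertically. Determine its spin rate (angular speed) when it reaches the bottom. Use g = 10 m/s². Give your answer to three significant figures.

The moment of inertia is (1/2)MR², giving k ≡ I/(MR²) = 0.5.
Since it rolls without slipping, ω = v/R and KE = ½Mv² + ½Iω² = ½(1+k)Mv² = (3/4)Mv².
Energy conservation Mgh = ½(1+k)Mv² gives v = √(2gh/(1+k)) = √(2 × 10 × 1.35 / 1.5) = 4.243 m/s.
The angular speed follows from ω = v/R = 4.243/0.04 ≈ 106 rad/s.

ω ≈ 106 rad/s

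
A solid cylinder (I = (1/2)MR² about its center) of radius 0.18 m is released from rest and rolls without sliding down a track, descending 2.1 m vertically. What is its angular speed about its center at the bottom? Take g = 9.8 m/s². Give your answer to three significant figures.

ω ≈ 29.1 rad/s

The moment of inertia is (1/2)MR², giving k ≡ I/(MR²) = 0.5.
Rolling without slipping gives ω = v/R, so the total kinetic energy is ½Mv² + ½Iω² = ½(1+k)Mv² = (3/4)Mv².
Energy conservation Mgh = ½(1+k)Mv² gives v = √(2gh/(1+k)) = √(2 × 9.8 × 2.1 / 1.5) = 5.238 m/s.
Then ω = v/R = 5.238 / 0.18 ≈ 29.1 rad/s.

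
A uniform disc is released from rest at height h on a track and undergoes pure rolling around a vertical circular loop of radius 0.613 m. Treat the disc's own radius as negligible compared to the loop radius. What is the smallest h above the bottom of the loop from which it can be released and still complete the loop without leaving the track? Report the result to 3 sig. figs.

h_min ≈ 1.69 m

With I = (1/2)MR², the ratio k = I/(MR²) is 0.5.
At the top, contact is just lost when gravity alone supplies the centripetal force: Mg = Mv_top²/r, i.e. v_top² = gr.
With ω = v/R, the kinetic energy at speed v is ½(1+k)Mv² = (3/4)Mv².
Energy conservation from release (height h) to the top (height 2r): Mgh = Mg(2r) + (3/4)M·gr.
Thus h_min = 2r + (1+k)r/2 = r(2 + 1.5/2) = 0.613 × 2.75 ≈ 1.69 m.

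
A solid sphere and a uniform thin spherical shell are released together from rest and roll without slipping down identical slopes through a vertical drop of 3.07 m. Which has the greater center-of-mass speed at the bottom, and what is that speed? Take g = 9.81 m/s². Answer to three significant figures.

For rolling without slipping, Mgh = ½(1+k)Mv² where k = I/(MR²), so v = √(2gh/(1+k)).
Solid sphere: k = 0.4, giving v = √(2×9.81×3.07/1.4) = 6.559 m/s.
Uniform thin spherical shell: k = 2/3, giving v = √(2×9.81×3.07/1.667) = 6.012 m/s.
The smaller k wins: the solid sphere, at ≈ 6.56 m/s.

the solid sphere, at v ≈ 6.56 m/s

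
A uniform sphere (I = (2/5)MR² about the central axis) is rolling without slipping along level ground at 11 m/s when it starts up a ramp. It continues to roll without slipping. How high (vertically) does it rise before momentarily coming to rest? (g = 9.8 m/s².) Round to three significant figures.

With I = (2/5)MR², the ratio k = I/(MR²) is 0.4.
The rolling condition ω = v/R makes the rotational term ½I(v/R)² = ½kMv², so KE_total = ½(1+k)Mv² = (7/10)Mv².
All of this converts to potential energy at the highest point: (7/10)Mv₀² = Mgh.
Thus h = (1+k)v₀²/(2g) = 1.4 × 11² / (2 × 9.8) ≈ 8.64 m.

h ≈ 8.64 m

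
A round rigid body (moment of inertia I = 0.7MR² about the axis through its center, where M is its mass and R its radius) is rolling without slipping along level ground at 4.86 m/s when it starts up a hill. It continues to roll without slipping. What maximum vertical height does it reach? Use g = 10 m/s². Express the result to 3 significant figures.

h ≈ 2.01 m

The moment of inertia is 0.7MR², giving k ≡ I/(MR²) = 0.7.
Rolling without slipping gives ω = v/R, so the total kinetic energy is ½Mv² + ½Iω² = ½(1+k)Mv² = (17/20)Mv².
At the top the kinetic energy is zero, so (17/20)Mv₀² = Mgh.
Thus h = (1+k)v₀²/(2g) = 1.7 × 4.86² / (2 × 10) ≈ 2.01 m.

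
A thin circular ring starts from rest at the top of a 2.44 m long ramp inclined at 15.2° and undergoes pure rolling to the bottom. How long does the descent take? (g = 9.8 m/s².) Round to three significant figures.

t ≈ 1.95 s

For this body I = MR², i.e. k = I/(MR²) = 1.
Newton's second law down the slope: Mg sinθ − f = Ma. The torque equation fR = Iα (with α = a/R) gives f = kMa.
Hence a = g sinθ/(1+k) = 9.8×sin15.2°/2 = 1.285 m/s².
Starting from rest, L = ½at², so t = √(2L/a) = √(2×2.44/1.285) ≈ 1.95 s.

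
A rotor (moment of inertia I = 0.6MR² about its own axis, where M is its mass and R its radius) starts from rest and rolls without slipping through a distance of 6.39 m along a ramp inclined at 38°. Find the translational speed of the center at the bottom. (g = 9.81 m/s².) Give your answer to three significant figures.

v ≈ 6.95 m/s

Here I = 0.6MR², so the shape factor k = I/(MR²) = 0.6.
The rolling condition ω = v/R makes the rotational term ½I(v/R)² = ½kMv², so KE_total = ½(1+k)Mv² = (4/5)Mv².
The vertical drop is h = L sinθ = 6.39 × sin38° = 3.934 m.
Energy conservation: Mgh = (4/5)Mv², so v = √(2gh/(1+k)) = √(2 × 9.81 × 3.934 / 1.6) ≈ 6.95 m/s.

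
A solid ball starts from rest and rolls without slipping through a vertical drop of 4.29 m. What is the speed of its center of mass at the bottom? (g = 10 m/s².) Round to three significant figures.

With I = (2/5)MR², the ratio k = I/(MR²) is 0.4.
Rolling without slipping gives ω = v/R, so the total kinetic energy is ½Mv² + ½Iω² = ½(1+k)Mv² = (7/10)Mv².
Energy conservation: Mgh = (7/10)Mv², so v = √(2gh/(1+k)) = √(2 × 10 × 4.29 / 1.4) ≈ 7.83 m/s.

v ≈ 7.83 m/s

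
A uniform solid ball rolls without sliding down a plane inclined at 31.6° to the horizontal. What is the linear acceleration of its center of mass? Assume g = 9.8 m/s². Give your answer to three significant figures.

a ≈ 3.67 m/s²

Here I = (2/5)MR², so the shape factor k = I/(MR²) = 0.4.
Translational: Mg sinθ − f = Ma. Rotational about the CM: fR = Iα = kMRa, so f = kMa.
Eliminating f: Mg sinθ = (1+k)Ma, so a = g sinθ/(1+k) = 9.8 × sin31.6° / 1.4 ≈ 3.67 m/s².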